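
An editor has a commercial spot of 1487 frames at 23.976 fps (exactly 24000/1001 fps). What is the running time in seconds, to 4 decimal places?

62.0203 seconds

Running time = 1487 × 1001/24000 = 1488487/24000 s ≈ 62.0203 s.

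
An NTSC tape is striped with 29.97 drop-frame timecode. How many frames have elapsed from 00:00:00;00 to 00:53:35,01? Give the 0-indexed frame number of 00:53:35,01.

96355

Complete 10-minute blocks: 5, each 17982 frames → 89910.
Remaining 3 whole minutes in the current block: 1800 + 2 × 1798 = 5396 frames.
Within the current minute: 35 × 30 + 1 − 2 = 1049 (labels ;00/;01 skipped at this minute). Total = 89910 + 5396 + 1049 = 96355.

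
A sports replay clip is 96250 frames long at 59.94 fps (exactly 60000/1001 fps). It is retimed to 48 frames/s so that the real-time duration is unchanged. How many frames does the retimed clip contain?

Target frames = source frames × (target rate / source rate) = 96250 × (48)/(60000/1001) = 96250 × 1001/1250 = 77077.

77077 frames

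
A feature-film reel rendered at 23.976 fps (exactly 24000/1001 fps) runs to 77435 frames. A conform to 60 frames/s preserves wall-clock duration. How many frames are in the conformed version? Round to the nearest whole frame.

193781 frames

Frames at target rate = 77435 × (60) / (24000/1001) = 15502487/80 ≈ 193781.087.
Nearest whole frame: 193781.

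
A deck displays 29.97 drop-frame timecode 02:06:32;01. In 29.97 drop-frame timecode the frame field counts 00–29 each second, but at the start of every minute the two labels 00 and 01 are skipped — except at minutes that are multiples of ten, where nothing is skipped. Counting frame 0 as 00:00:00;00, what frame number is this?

Complete 10-minute blocks: 12, each 17982 frames → 215784.
Remaining 6 whole minutes in the current block: 1800 + 5 × 1798 = 10790 frames.
Within the current minute: 32 × 30 + 1 − 2 = 959 (labels ;00/;01 skipped at this minute). Total = 215784 + 10790 + 959 = 227533.

227533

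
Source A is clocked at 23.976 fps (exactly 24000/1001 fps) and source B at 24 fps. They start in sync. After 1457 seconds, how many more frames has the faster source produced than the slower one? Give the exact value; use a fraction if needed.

34968/1001 frames

A emits 24000/1001 × 1457 = 34968000/1001 frames; B emits 24 × 1457 = 34968.
Difference = 34968/1001 frames (≈ 34.9331); B is ahead of A.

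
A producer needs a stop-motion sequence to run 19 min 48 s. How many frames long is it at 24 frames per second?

19 min 48 s = 1188 s.
Frames = 1188 × 24 = 28512.

28512 frames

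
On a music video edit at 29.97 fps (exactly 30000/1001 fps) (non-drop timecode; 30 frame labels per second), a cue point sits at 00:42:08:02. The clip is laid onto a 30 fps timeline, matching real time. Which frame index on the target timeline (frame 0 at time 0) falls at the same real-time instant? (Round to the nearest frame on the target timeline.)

frame 75918

Source frame index: (0×3600 + 42×60 + 8) × 30 + 2 = 75842.
Real time: 75842 / (30000/1001) = 37958921/15000 s.
Target frame: (37958921/15000) × (30) = 37958921/500 ≈ 75917.842 → 75918.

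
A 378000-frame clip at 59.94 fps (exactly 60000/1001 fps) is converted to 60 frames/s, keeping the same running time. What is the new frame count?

Target frames = source frames × (target rate / source rate) = 378000 × (60)/(60000/1001) = 378000 × 1001/1000 = 378378.

378378 frames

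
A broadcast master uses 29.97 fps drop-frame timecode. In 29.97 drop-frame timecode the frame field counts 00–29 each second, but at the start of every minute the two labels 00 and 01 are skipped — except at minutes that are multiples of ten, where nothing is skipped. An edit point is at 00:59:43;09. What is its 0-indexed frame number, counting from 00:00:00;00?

As if non-drop at 30 labels/s: (0 × 3600 + 59 × 60 + 43) × 30 + 9 = 107499.
Minute boundaries passed: 59; those not divisible by 10: 59 − 5 = 54; dropped labels = 2 × 54 = 108.
Actual frame index = 107499 − 108 = 107391.

107391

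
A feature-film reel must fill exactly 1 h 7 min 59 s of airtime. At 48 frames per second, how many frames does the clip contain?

195792 frames

1 h 7 min 59 s = 4079 s.
Frames = 4079 × 48 = 195792.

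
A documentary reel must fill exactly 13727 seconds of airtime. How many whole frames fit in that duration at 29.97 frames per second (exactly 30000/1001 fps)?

411398 frames

Frames = 13727 × 30000/1001 = 58830000/143 ≈ 411398.6014.
Complete frames: 411398.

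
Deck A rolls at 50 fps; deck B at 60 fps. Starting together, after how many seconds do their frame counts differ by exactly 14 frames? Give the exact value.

1.4 seconds

The gap grows by |60 − 50| = 10 frames per second.
Time for a 14-frame gap: 14 ÷ (10) = 1.4 s.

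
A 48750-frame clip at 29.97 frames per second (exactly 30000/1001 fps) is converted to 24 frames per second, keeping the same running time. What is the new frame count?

39039 frames

Target frames = source frames × (target rate / source rate) = 48750 × (24)/(30000/1001) = 48750 × 1001/1250 = 39039.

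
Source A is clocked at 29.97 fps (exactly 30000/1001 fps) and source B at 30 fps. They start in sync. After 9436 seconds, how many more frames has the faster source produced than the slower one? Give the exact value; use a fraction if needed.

40440/143 frames

A emits 30000/1001 × 9436 = 40440000/143 frames; B emits 30 × 9436 = 283080.
Difference = 40440/143 frames (≈ 282.7972); B is ahead of A.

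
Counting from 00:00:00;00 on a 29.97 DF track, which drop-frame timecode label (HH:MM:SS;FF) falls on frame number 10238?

Each 10-minute DF block holds 10 × 60 × 30 − 9 × 2 = 17982 frames. 10238 ÷ 17982 → 0 full blocks, remainder 10238.
Within the partial block the first minute is 1800 frames and each further minute 1798, so 5 further minute boundaries passed. Total skipped labels = 18 × 0 + 2 × 5 = 10.
Non-drop label index = 10238 + 10 = 10248; at 30 labels/s that is 00:05:41:18, i.e. DF 00:05:41;18.

00:05:41;18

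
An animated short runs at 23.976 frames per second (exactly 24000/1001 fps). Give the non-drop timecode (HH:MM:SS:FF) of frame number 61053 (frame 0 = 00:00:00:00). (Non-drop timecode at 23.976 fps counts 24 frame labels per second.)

00:42:23:21

61053 ÷ 24 = 2543 full seconds, remainder 21 frames.
2543 s = 0 h 42 min 23 s.
Timecode: 00:42:23:21.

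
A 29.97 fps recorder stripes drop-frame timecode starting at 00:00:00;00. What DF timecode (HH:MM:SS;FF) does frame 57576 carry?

00:32:01;04

Ten DF minutes hold 17982 frames, so frame 57576 lies in block 3 (frames 53946–71927) with 3630 frames into that block.
The block's first minute is 1800 frames and the rest 1798 each; 3630 frames reaches minute 2, so 3 × 18 + 2 × 2 = 58 labels have been skipped so far.
Adding those back, label number 57576 + 58 = 57634 at 30 labels/s is 1921 s + 4 f = 0 h 32 min 1 s frame 4, i.e. 00:32:01;04.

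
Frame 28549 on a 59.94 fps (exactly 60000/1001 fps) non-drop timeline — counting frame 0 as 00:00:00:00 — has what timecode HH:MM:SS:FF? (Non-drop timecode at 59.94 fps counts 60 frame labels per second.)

00:07:55:49

28549 ÷ 60 = 475 full seconds, remainder 49 frames.
475 s = 0 h 7 min 55 s.
Timecode: 00:07:55:49.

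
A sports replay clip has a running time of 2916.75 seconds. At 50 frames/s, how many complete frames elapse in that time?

145837 frames

Frames = 2916.75 × 50 = 291675/2 ≈ 145837.5000.
Complete frames: 145837.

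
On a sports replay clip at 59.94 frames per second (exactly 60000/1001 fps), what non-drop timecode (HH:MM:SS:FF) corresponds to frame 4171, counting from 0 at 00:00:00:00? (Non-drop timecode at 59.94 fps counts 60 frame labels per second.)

4171 ÷ 60 = 69 full seconds, remainder 31 frames.
69 s = 0 h 1 min 9 s.
Timecode: 00:01:09:31.

00:01:09:31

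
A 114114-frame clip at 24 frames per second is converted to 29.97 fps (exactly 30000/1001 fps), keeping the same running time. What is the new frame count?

Target frames = source frames × (target rate / source rate) = 114114 × (30000/1001)/(24) = 114114 × 1250/1001 = 142500.

142500 frames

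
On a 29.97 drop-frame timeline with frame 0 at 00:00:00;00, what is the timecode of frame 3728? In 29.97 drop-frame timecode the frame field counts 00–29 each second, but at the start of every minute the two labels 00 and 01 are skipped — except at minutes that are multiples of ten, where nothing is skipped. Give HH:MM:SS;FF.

00:02:04;12

Ten DF minutes hold 17982 frames, so frame 3728 lies in block 0 (frames 0–17981) with 3728 frames into that block.
The block's first minute is 1800 frames and the rest 1798 each; 3728 frames reaches minute 2, so 0 × 18 + 2 × 2 = 4 labels have been skipped so far.
Adding those back, label number 3728 + 4 = 3732 at 30 labels/s is 124 s + 12 f = 0 h 2 min 4 s frame 12, i.e. 00:02:04;12.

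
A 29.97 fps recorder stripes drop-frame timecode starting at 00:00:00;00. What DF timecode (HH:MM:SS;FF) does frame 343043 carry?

Each 10-minute DF block holds 10 × 60 × 30 − 9 × 2 = 17982 frames. 343043 ÷ 17982 → 19 full blocks, remainder 1385.
Within the partial block the first minute is 1800 frames and each further minute 1798, so 0 further minute boundaries passed. Total skipped labels = 18 × 19 + 2 × 0 = 342.
Non-drop label index = 343043 + 342 = 343385; at 30 labels/s that is 03:10:46:05, i.e. DF 03:10:46;05.

03:10:46;05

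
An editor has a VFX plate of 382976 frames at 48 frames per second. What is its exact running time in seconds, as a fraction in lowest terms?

23936/3 seconds

Running time = 382976 ÷ (48) = 382976 × 1/48 = 23936/3 s.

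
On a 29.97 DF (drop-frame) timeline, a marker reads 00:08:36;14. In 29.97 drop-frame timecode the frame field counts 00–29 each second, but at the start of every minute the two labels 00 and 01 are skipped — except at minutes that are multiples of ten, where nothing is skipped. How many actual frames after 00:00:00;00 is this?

As if non-drop at 30 labels/s: (0 × 3600 + 8 × 60 + 36) × 30 + 14 = 15494.
Minute boundaries passed: 8; those not divisible by 10: 8 − 0 = 8; dropped labels = 2 × 8 = 16.
Actual frame index = 15494 − 16 = 15478.

15478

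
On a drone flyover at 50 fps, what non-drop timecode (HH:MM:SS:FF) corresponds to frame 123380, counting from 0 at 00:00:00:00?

123380 ÷ 50 = 2467 full seconds, remainder 30 frames.
2467 s = 0 h 41 min 7 s.
Timecode: 00:41:07:30.

00:41:07:30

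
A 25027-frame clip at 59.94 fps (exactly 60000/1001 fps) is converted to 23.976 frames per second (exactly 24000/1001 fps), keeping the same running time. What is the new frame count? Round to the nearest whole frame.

10011 frames

Frames at target rate = 25027 × (24000/1001) / (60000/1001) = 50054/5 ≈ 10010.800.
Nearest whole frame: 10011.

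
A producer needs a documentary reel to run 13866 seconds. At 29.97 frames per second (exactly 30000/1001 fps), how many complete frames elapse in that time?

415564 frames

Frames = 13866 × 30000/1001 = 415980000/1001 ≈ 415564.4356.
Complete frames: 415564.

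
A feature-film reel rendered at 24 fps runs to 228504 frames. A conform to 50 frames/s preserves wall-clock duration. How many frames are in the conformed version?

Target frames = source frames × (target rate / source rate) = 228504 × (50)/(24) = 228504 × 25/12 = 476050.

476050 frames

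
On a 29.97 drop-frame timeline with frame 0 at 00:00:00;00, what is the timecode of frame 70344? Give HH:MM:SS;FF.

Each 10-minute DF block holds 10 × 60 × 30 − 9 × 2 = 17982 frames. 70344 ÷ 17982 → 3 full blocks, remainder 16398.
Within the partial block the first minute is 1800 frames and each further minute 1798, so 9 further minute boundaries passed. Total skipped labels = 18 × 3 + 2 × 9 = 72.
Non-drop label index = 70344 + 72 = 70416; at 30 labels/s that is 00:39:07:06, i.e. DF 00:39:07;06.

00:39:07;06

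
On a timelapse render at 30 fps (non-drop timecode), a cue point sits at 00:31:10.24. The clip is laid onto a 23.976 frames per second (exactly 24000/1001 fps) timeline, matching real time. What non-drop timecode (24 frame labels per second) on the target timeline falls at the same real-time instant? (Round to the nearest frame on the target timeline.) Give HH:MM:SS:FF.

Source frame index: (0×3600 + 31×60 + 10) × 30 + 24 = 56124.
Real time: 56124 / (30) = 9354/5 s.
Target frame: (9354/5) × (24000/1001) = 44899200/1001 ≈ 44854.346 → 44854.
At 24 labels/s: frame 44854 → 00:31:08:22.

00:31:08:22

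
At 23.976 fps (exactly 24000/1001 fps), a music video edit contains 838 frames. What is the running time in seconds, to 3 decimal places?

Running time = 838 × 1001/24000 = 419419/12000 s ≈ 34.952 s.

34.952 seconds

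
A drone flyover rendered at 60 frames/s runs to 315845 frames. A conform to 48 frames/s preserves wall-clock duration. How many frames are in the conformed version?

Target frames = source frames × (target rate / source rate) = 315845 × (48)/(60) = 315845 × 4/5 = 252676.

252676 frames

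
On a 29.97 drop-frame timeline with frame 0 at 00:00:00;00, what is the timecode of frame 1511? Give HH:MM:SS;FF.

00:00:50;11

Each 10-minute DF block holds 10 × 60 × 30 − 9 × 2 = 17982 frames. 1511 ÷ 17982 → 0 full blocks, remainder 1511.
Within the partial block the first minute is 1800 frames and each further minute 1798, so 0 further minute boundaries passed. Total skipped labels = 18 × 0 + 2 × 0 = 0.
Non-drop label index = 1511 + 0 = 1511; at 30 labels/s that is 00:00:50:11, i.e. DF 00:00:50;11.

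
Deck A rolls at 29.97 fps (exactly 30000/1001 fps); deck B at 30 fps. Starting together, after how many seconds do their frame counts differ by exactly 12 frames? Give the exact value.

The gap grows by |30 − 30000/1001| = 30/1001 frames per second.
Time for a 12-frame gap: 12 ÷ (30/1001) = 400.4 s.

400.4 seconds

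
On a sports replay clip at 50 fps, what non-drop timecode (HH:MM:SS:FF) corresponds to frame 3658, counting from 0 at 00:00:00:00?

3658 ÷ 50 = 73 full seconds, remainder 8 frames.
73 s = 0 h 1 min 13 s.
Timecode: 00:01:13:08.

00:01:13:08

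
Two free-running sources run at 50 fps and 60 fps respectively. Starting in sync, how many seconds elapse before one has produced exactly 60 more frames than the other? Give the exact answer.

The gap grows by |60 − 50| = 10 frames per second.
Time for a 60-frame gap: 60 ÷ (10) = 6 s.

6 seconds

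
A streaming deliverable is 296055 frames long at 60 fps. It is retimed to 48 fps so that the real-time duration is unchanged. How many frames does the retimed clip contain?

Target frames = source frames × (target rate / source rate) = 296055 × (48)/(60) = 296055 × 4/5 = 236844.

236844 frames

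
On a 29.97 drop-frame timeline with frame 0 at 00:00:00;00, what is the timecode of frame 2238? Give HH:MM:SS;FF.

00:01:14;20

Each 10-minute DF block holds 10 × 60 × 30 − 9 × 2 = 17982 frames. 2238 ÷ 17982 → 0 full blocks, remainder 2238.
Within the partial block the first minute is 1800 frames and each further minute 1798, so 1 further minute boundary passed. Total skipped labels = 18 × 0 + 2 × 1 = 2.
Non-drop label index = 2238 + 2 = 2240; at 30 labels/s that is 00:01:14:20, i.e. DF 00:01:14;20.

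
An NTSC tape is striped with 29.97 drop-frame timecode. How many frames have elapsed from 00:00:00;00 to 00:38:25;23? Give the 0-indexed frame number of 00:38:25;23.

Complete 10-minute blocks: 3, each 17982 frames → 53946.
Remaining 8 whole minutes in the current block: 1800 + 7 × 1798 = 14386 frames.
Within the current minute: 25 × 30 + 23 − 2 = 771 (labels ;00/;01 skipped at this minute). Total = 53946 + 14386 + 771 = 69103.

69103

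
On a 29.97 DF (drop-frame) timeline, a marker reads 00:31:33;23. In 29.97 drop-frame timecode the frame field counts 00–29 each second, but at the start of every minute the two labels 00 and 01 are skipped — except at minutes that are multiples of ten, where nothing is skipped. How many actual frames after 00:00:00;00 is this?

As if non-drop at 30 labels/s: (0 × 3600 + 31 × 60 + 33) × 30 + 23 = 56813.
Minute boundaries passed: 31; those not divisible by 10: 31 − 3 = 28; dropped labels = 2 × 28 = 56.
Actual frame index = 56813 − 56 = 56757.

56757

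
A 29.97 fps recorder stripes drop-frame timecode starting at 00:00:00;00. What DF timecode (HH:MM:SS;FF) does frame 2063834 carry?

19:07:43;10

Ten DF minutes hold 17982 frames, so frame 2063834 lies in block 114 (frames 2049948–2067929) with 13886 frames into that block.
The block's first minute is 1800 frames and the rest 1798 each; 13886 frames reaches minute 7, so 114 × 18 + 7 × 2 = 2066 labels have been skipped so far.
Adding those back, label number 2063834 + 2066 = 2065900 at 30 labels/s is 68863 s + 10 f = 19 h 7 min 43 s frame 10, i.e. 19:07:43;10.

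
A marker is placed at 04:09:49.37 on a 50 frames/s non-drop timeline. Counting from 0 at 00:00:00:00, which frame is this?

Total seconds to the label: (4 × 3600 + 9 × 60 + 49) = 14989.
Frame index = 14989 × 50 + 37 = 749487.

frame 749487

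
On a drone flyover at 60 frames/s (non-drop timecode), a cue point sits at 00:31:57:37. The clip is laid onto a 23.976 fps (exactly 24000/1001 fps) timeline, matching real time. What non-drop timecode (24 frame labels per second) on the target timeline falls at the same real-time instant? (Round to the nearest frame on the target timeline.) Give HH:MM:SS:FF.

Source frame index: (0×3600 + 31×60 + 57) × 60 + 37 = 115057.
Real time: 115057 / (60) = 115057/60 s.
Target frame: (115057/60) × (24000/1001) = 46022800/1001 ≈ 45976.823 → 45977.
At 24 labels/s: frame 45977 → 00:31:55:17.

00:31:55:17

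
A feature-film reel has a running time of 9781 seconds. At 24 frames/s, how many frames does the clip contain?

234744 frames

Frames = 9781 × 24 = 234744.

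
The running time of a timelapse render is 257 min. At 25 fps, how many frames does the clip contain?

385500 frames

257 min = 15420 s.
Frames = 15420 × 25 = 385500.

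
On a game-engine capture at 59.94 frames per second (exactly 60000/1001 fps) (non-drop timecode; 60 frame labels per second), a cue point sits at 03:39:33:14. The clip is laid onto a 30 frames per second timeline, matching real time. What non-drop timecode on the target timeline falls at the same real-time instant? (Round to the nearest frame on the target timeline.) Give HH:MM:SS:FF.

03:39:46:12

Source frame index: (3×3600 + 39×60 + 33) × 60 + 14 = 790394.
Real time: 790394 / (60000/1001) = 395592197/30000 s.
Target frame: (395592197/30000) × (30) = 395592197/1000 ≈ 395592.197 → 395592.
At 30 labels/s: frame 395592 → 03:39:46:12.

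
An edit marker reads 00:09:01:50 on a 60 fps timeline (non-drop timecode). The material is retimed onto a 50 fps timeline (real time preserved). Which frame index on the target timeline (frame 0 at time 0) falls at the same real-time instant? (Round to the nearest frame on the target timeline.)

Source frame index: (0×3600 + 9×60 + 1) × 60 + 50 = 32510.
Real time: 32510 / (60) = 3251/6 s.
Target frame: (3251/6) × (50) = 81275/3 ≈ 27091.667 → 27092.

frame 27092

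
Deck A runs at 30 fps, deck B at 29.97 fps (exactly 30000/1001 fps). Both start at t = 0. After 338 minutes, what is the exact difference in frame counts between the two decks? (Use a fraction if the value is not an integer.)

46800/77 frames

338 min = 20280 s.
A emits 30 × 20280 = 608400 frames; B emits 30000/1001 × 20280 = 46800000/77.
Difference = 46800/77 frames (≈ 607.7922); B is behind A.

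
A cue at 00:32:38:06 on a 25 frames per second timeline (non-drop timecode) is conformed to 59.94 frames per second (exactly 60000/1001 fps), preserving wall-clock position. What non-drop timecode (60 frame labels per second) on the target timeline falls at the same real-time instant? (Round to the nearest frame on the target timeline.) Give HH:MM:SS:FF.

00:32:36:17

Source frame index: (0×3600 + 32×60 + 38) × 25 + 6 = 48956.
Real time: 48956 / (25) = 48956/25 s.
Target frame: (48956/25) × (60000/1001) = 117494400/1001 ≈ 117377.023 → 117377.
At 60 labels/s: frame 117377 → 00:32:36:17.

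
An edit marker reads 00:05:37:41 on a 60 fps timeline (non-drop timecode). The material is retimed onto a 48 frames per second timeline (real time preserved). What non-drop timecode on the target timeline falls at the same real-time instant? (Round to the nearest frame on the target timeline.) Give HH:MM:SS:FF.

Source frame index: (0×3600 + 5×60 + 37) × 60 + 41 = 20261.
Real time: 20261 / (60) = 20261/60 s.
Target frame: (20261/60) × (48) = 81044/5 ≈ 16208.800 → 16209.
At 48 labels/s: frame 16209 → 00:05:37:33.

00:05:37:33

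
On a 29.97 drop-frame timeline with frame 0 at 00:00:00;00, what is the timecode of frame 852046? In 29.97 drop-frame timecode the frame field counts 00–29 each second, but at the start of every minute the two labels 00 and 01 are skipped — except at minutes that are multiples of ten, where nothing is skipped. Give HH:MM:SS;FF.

07:53:49;28

Ten DF minutes hold 17982 frames, so frame 852046 lies in block 47 (frames 845154–863135) with 6892 frames into that block.
The block's first minute is 1800 frames and the rest 1798 each; 6892 frames reaches minute 3, so 47 × 18 + 3 × 2 = 852 labels have been skipped so far.
Adding those back, label number 852046 + 852 = 852898 at 30 labels/s is 28429 s + 28 f = 7 h 53 min 49 s frame 28, i.e. 07:53:49;28.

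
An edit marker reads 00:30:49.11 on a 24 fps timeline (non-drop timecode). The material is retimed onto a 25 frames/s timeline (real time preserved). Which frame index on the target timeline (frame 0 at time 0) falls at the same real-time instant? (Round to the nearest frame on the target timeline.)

frame 46236

Source frame index: (0×3600 + 30×60 + 49) × 24 + 11 = 44387.
Real time: 44387 / (24) = 44387/24 s.
Target frame: (44387/24) × (25) = 1109675/24 ≈ 46236.458 → 46236.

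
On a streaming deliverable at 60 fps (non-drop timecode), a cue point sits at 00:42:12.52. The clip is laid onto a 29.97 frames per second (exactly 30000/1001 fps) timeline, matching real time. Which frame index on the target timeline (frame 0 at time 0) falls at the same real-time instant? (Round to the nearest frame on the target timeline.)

frame 75910

Source frame index: (0×3600 + 42×60 + 12) × 60 + 52 = 151972.
Real time: 151972 / (60) = 37993/15 s.
Target frame: (37993/15) × (30000/1001) = 75986000/1001 ≈ 75910.090 → 75910.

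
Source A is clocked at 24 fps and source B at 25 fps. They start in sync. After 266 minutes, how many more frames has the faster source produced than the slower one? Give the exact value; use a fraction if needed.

266 min = 15960 s.
A emits 24 × 15960 = 383040 frames; B emits 25 × 15960 = 399000.
Difference = 15960 frames; B is ahead of A.

15960 frames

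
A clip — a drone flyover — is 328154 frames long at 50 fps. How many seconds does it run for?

6563.08 seconds

Running time = 328154 / (50) = 6563.08 s.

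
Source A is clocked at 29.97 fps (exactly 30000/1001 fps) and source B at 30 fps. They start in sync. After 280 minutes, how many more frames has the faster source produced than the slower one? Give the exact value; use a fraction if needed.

280 min = 16800 s.
A emits 30000/1001 × 16800 = 72000000/143 frames; B emits 30 × 16800 = 504000.
Difference = 72000/143 frames (≈ 503.4965); B is ahead of A.

72000/143 frames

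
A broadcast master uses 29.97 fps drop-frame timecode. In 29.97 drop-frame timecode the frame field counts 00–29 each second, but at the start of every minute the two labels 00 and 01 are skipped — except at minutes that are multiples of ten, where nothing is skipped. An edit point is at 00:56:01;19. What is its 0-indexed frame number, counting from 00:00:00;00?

100747

As if non-drop at 30 labels/s: (0 × 3600 + 56 × 60 + 1) × 30 + 19 = 100849.
Minute boundaries passed: 56; those not divisible by 10: 56 − 5 = 51; dropped labels = 2 × 51 = 102.
Actual frame index = 100849 − 102 = 100747.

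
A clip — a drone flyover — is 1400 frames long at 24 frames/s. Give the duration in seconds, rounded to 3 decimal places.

58.333 seconds

Running time = 1400 × 1/24 = 175/3 s ≈ 58.333 s.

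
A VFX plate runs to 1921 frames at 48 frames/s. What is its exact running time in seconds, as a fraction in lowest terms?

Running time = 1921 ÷ (48) = 1921 × 1/48 = 1921/48 s.

1921/48 seconds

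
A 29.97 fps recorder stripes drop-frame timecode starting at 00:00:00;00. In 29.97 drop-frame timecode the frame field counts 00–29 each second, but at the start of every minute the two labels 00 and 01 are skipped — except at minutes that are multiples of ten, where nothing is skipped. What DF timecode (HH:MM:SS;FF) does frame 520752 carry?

Each 10-minute DF block holds 10 × 60 × 30 − 9 × 2 = 17982 frames. 520752 ÷ 17982 → 28 full blocks, remainder 17256.
Within the partial block the first minute is 1800 frames and each further minute 1798, so 9 further minute boundaries passed. Total skipped labels = 18 × 28 + 2 × 9 = 522.
Non-drop label index = 520752 + 522 = 521274; at 30 labels/s that is 04:49:35:24, i.e. DF 04:49:35;24.

04:49:35;24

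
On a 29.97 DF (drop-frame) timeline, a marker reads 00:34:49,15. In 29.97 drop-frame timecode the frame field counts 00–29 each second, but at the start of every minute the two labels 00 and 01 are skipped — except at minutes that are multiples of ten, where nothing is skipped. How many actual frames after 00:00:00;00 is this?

Complete 10-minute blocks: 3, each 17982 frames → 53946.
Remaining 4 whole minutes in the current block: 1800 + 3 × 1798 = 7194 frames.
Within the current minute: 49 × 30 + 15 − 2 = 1483 (labels ;00/;01 skipped at this minute). Total = 53946 + 7194 + 1483 = 62623.

62623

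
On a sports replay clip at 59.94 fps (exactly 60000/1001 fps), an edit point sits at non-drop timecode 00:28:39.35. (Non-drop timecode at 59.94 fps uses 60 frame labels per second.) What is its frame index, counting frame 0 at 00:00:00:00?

Total seconds to the label: (0 × 3600 + 28 × 60 + 39) = 1719.
Frame index = 1719 × 60 + 35 = 103175.

frame 103175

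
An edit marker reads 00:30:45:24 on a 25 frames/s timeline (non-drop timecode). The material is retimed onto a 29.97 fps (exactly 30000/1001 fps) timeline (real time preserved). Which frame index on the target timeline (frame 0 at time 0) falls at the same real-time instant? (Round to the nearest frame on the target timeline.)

frame 55323

Source frame index: (0×3600 + 30×60 + 45) × 25 + 24 = 46149.
Real time: 46149 / (25) = 46149/25 s.
Target frame: (46149/25) × (30000/1001) = 55378800/1001 ≈ 55323.477 → 55323.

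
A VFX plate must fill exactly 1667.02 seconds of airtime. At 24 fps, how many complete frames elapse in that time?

40008 frames

Frames = 1667.02 × 24 = 1000212/25 ≈ 40008.4800.
Complete frames: 40008.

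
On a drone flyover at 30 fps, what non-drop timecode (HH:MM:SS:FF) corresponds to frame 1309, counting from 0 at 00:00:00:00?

1309 ÷ 30 = 43 full seconds, remainder 19 frames.
43 s = 0 h 0 min 43 s.
Timecode: 00:00:43:19.

00:00:43:19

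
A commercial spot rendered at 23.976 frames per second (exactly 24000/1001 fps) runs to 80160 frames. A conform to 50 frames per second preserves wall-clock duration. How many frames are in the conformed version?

167167 frames

Target frames = source frames × (target rate / source rate) = 80160 × (50)/(24000/1001) = 80160 × 1001/480 = 167167.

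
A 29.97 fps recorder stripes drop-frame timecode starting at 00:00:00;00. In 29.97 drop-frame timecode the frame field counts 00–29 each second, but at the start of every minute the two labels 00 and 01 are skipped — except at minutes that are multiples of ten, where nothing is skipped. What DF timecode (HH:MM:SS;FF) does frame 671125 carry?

06:13:13;07

Ten DF minutes hold 17982 frames, so frame 671125 lies in block 37 (frames 665334–683315) with 5791 frames into that block.
The block's first minute is 1800 frames and the rest 1798 each; 5791 frames reaches minute 3, so 37 × 18 + 3 × 2 = 672 labels have been skipped so far.
Adding those back, label number 671125 + 672 = 671797 at 30 labels/s is 22393 s + 7 f = 6 h 13 min 13 s frame 7, i.e. 06:13:13;07.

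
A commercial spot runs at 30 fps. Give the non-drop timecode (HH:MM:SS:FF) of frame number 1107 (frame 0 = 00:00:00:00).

00:00:36:27

1107 ÷ 30 = 36 full seconds, remainder 27 frames.
36 s = 0 h 0 min 36 s.
Timecode: 00:00:36:27.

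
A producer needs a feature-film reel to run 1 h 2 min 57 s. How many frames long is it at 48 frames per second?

1 h 2 min 57 s = 3777 s.
Frames = 3777 × 48 = 181296.

181296 frames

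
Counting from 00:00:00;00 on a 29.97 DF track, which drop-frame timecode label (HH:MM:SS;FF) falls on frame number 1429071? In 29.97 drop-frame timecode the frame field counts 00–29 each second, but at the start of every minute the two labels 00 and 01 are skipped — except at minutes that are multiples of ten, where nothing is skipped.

13:14:43;11

Each 10-minute DF block holds 10 × 60 × 30 − 9 × 2 = 17982 frames. 1429071 ÷ 17982 → 79 full blocks, remainder 8493.
Within the partial block the first minute is 1800 frames and each further minute 1798, so 4 further minute boundaries passed. Total skipped labels = 18 × 79 + 2 × 4 = 1430.
Non-drop label index = 1429071 + 1430 = 1430501; at 30 labels/s that is 13:14:43:11, i.e. DF 13:14:43;11.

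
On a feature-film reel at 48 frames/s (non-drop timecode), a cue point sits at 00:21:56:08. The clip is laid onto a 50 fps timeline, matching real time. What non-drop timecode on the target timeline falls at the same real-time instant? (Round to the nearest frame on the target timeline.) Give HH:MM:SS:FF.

Source frame index: (0×3600 + 21×60 + 56) × 48 + 8 = 63176.
Real time: 63176 / (48) = 7897/6 s.
Target frame: (7897/6) × (50) = 197425/3 ≈ 65808.333 → 65808.
At 50 labels/s: frame 65808 → 00:21:56:08.

00:21:56:08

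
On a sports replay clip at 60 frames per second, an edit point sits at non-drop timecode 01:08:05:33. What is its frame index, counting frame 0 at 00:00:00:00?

245133

Total seconds to the label: (1 × 3600 + 8 × 60 + 5) = 4085.
Frame index = 4085 × 60 + 33 = 245133.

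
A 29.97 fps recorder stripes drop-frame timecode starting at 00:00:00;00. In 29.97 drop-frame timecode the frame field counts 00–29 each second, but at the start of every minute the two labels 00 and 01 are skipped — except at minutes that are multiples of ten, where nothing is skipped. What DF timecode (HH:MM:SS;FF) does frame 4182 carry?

00:02:19;16

Each 10-minute DF block holds 10 × 60 × 30 − 9 × 2 = 17982 frames. 4182 ÷ 17982 → 0 full blocks, remainder 4182.
Within the partial block the first minute is 1800 frames and each further minute 1798, so 2 further minute boundaries passed. Total skipped labels = 18 × 0 + 2 × 2 = 4.
Non-drop label index = 4182 + 4 = 4186; at 30 labels/s that is 00:02:19:16, i.e. DF 00:02:19;16.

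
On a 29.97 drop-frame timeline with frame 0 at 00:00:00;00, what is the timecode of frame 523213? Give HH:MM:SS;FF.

04:50:57;25

Each 10-minute DF block holds 10 × 60 × 30 − 9 × 2 = 17982 frames. 523213 ÷ 17982 → 29 full blocks, remainder 1735.
Within the partial block the first minute is 1800 frames and each further minute 1798, so 0 further minute boundaries passed. Total skipped labels = 18 × 29 + 2 × 0 = 522.
Non-drop label index = 523213 + 522 = 523735; at 30 labels/s that is 04:50:57:25, i.e. DF 04:50:57;25.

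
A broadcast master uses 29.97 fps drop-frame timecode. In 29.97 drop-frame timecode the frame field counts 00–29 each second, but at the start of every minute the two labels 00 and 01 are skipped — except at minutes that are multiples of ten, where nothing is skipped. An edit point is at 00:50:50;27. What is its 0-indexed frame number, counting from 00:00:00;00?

91437

As if non-drop at 30 labels/s: (0 × 3600 + 50 × 60 + 50) × 30 + 27 = 91527.
Minute boundaries passed: 50; those not divisible by 10: 50 − 5 = 45; dropped labels = 2 × 45 = 90.
Actual frame index = 91527 − 90 = 91437.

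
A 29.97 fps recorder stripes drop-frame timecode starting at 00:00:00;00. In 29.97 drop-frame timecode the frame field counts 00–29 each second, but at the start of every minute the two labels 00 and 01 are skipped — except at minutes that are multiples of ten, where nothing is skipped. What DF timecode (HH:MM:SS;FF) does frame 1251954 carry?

11:36:13;18

Ten DF minutes hold 17982 frames, so frame 1251954 lies in block 69 (frames 1240758–1258739) with 11196 frames into that block.
The block's first minute is 1800 frames and the rest 1798 each; 11196 frames reaches minute 6, so 69 × 18 + 6 × 2 = 1254 labels have been skipped so far.
Adding those back, label number 1251954 + 1254 = 1253208 at 30 labels/s is 41773 s + 18 f = 11 h 36 min 13 s frame 18, i.e. 11:36:13;18.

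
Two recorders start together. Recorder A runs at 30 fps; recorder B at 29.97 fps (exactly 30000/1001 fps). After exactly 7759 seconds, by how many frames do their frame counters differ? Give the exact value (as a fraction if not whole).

A emits 30 × 7759 = 232770 frames; B emits 30000/1001 × 7759 = 232770000/1001.
Difference = 232770/1001 frames (≈ 232.5375); B is behind A.

232770/1001 frames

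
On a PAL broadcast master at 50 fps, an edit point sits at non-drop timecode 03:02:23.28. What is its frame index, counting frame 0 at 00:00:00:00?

Total seconds to the label: (3 × 3600 + 2 × 60 + 23) = 10943.
Frame index = 10943 × 50 + 28 = 547178.

frame 547178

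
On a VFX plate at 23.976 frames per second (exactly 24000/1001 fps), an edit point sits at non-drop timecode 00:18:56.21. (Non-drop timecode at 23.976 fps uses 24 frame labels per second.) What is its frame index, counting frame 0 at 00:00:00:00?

27285

Total seconds to the label: (0 × 3600 + 18 × 60 + 56) = 1136.
Frame index = 1136 × 24 + 21 = 27285.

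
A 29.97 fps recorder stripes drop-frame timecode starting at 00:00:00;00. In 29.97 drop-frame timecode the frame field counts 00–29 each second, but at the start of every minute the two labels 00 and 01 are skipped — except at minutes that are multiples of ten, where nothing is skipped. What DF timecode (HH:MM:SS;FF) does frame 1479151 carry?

13:42:34;11

Each 10-minute DF block holds 10 × 60 × 30 − 9 × 2 = 17982 frames. 1479151 ÷ 17982 → 82 full blocks, remainder 4627.
Within the partial block the first minute is 1800 frames and each further minute 1798, so 2 further minute boundaries passed. Total skipped labels = 18 × 82 + 2 × 2 = 1480.
Non-drop label index = 1479151 + 1480 = 1480631; at 30 labels/s that is 13:42:34:11, i.e. DF 13:42:34;11.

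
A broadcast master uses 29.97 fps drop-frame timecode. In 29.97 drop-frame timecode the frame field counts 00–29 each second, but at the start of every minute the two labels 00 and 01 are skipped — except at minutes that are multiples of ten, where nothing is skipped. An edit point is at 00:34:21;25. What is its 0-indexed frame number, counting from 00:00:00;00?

As if non-drop at 30 labels/s: (0 × 3600 + 34 × 60 + 21) × 30 + 25 = 61855.
Minute boundaries passed: 34; those not divisible by 10: 34 − 3 = 31; dropped labels = 2 × 31 = 62.
Actual frame index = 61855 − 62 = 61793.

61793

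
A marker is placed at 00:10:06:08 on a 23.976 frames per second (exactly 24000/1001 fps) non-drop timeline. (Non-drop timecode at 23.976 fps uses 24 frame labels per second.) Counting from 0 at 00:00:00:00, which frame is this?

Total seconds to the label: (0 × 3600 + 10 × 60 + 6) = 606.
Frame index = 606 × 24 + 8 = 14552.

14552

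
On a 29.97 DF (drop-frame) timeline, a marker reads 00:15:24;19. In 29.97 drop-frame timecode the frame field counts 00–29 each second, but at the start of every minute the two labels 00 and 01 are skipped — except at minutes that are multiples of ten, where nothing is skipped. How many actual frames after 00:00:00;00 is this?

27711

As if non-drop at 30 labels/s: (0 × 3600 + 15 × 60 + 24) × 30 + 19 = 27739.
Minute boundaries passed: 15; those not divisible by 10: 15 − 1 = 14; dropped labels = 2 × 14 = 28.
Actual frame index = 27739 − 28 = 27711.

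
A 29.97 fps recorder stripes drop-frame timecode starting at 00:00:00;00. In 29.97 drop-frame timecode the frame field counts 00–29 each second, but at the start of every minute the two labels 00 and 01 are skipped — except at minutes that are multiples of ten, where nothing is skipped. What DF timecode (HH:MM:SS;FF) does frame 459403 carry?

04:15:28;23

Each 10-minute DF block holds 10 × 60 × 30 − 9 × 2 = 17982 frames. 459403 ÷ 17982 → 25 full blocks, remainder 9853.
Within the partial block the first minute is 1800 frames and each further minute 1798, so 5 further minute boundaries passed. Total skipped labels = 18 × 25 + 2 × 5 = 460.
Non-drop label index = 459403 + 460 = 459863; at 30 labels/s that is 04:15:28:23, i.e. DF 04:15:28;23.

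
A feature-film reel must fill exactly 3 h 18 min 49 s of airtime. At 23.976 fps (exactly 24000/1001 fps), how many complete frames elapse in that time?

286009 frames

3 h 18 min 49 s = 11929 s.
Frames = 11929 × 24000/1001 = 286296000/1001 ≈ 286009.9900.
Complete frames: 286009.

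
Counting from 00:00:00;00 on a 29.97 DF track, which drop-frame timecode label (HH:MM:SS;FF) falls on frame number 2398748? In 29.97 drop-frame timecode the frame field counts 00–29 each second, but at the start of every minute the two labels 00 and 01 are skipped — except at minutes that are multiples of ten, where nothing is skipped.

22:13:58;08

Ten DF minutes hold 17982 frames, so frame 2398748 lies in block 133 (frames 2391606–2409587) with 7142 frames into that block.
The block's first minute is 1800 frames and the rest 1798 each; 7142 frames reaches minute 3, so 133 × 18 + 3 × 2 = 2400 labels have been skipped so far.
Adding those back, label number 2398748 + 2400 = 2401148 at 30 labels/s is 80038 s + 8 f = 22 h 13 min 58 s frame 8, i.e. 22:13:58;08.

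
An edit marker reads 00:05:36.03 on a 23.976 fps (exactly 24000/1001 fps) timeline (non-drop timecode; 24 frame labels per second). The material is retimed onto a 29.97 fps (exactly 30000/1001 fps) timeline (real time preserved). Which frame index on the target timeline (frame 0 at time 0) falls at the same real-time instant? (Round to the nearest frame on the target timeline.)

frame 10084

Source frame index: (0×3600 + 5×60 + 36) × 24 + 3 = 8067.
Real time: 8067 / (24000/1001) = 2691689/8000 s.
Target frame: (2691689/8000) × (30000/1001) = 40335/4 ≈ 10083.750 → 10084.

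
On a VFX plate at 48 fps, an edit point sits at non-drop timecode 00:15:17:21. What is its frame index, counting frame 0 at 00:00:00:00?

Total seconds to the label: (0 × 3600 + 15 × 60 + 17) = 917.
Frame index = 917 × 48 + 21 = 44037.

frame 44037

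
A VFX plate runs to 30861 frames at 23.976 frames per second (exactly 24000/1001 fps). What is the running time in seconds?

1287.160875 seconds

Running time = 30861 / (24000/1001) = 1287.160875 s.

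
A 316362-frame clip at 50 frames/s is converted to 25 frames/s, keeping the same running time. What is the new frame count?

158181 frames

Target frames = source frames × (target rate / source rate) = 316362 × (25)/(50) = 316362 × 1/2 = 158181.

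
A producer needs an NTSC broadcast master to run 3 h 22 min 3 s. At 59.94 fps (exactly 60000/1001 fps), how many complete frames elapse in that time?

3 h 22 min 3 s = 12123 s.
Frames = 12123 × 60000/1001 = 727380000/1001 ≈ 726653.3467.
Complete frames: 726653.

726653 frames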